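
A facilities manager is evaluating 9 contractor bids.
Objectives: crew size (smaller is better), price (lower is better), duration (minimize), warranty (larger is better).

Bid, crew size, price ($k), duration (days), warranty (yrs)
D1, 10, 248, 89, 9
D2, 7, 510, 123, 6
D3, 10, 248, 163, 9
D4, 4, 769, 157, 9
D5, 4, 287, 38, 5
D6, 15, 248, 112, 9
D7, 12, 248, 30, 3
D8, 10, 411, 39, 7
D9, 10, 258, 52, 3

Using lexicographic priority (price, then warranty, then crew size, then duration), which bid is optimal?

First minimize price: best is 248, kept {D1, D3, D6, D7}.
Then maximize warranty: best is 9, kept {D1, D3, D6}.
Then minimize crew size: best is 10, kept {D1, D3}.
Then minimize duration: best is 89, kept {D1}.

D1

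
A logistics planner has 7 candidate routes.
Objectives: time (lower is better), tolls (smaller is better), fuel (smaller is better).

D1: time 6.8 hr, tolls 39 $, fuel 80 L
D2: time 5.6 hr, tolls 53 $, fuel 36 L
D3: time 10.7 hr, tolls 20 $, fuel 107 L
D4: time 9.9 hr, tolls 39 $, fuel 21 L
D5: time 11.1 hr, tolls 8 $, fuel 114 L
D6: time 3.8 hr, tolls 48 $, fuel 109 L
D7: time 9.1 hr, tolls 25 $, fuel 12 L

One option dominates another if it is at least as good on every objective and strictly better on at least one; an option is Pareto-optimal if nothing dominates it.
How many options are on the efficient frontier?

6

D1: not dominated.
D2: not dominated.
D3: not dominated.
D4: dominated by D7 (time 9.1≤9.9, tolls 25≤39, fuel 12≤21).
D5: not dominated (best tolls).
D6: not dominated (best time).
D7: not dominated (best fuel).
Pareto-optimal: D1, D2, D3, D5, D6, D7 → 6.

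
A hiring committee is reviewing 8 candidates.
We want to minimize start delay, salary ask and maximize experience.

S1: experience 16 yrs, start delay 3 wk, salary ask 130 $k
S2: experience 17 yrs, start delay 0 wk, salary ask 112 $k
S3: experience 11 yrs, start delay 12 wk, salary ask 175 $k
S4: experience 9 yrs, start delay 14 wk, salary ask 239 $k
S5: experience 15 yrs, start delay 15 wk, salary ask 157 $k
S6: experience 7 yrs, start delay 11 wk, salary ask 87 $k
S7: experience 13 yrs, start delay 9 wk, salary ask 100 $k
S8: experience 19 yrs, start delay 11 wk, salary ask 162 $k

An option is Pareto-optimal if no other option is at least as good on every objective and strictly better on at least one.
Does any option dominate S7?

No

S1: worse on salary ask (130 vs 100).
S2: worse on salary ask (112 vs 100).
S3: worse on experience (11 vs 13).
S4: worse on experience (9 vs 13).
S5: worse on start delay (15 vs 9).
S6: worse on experience (7 vs 13).
S8: worse on start delay (11 vs 9).
No option is at least as good as S7 on every objective and strictly better on one.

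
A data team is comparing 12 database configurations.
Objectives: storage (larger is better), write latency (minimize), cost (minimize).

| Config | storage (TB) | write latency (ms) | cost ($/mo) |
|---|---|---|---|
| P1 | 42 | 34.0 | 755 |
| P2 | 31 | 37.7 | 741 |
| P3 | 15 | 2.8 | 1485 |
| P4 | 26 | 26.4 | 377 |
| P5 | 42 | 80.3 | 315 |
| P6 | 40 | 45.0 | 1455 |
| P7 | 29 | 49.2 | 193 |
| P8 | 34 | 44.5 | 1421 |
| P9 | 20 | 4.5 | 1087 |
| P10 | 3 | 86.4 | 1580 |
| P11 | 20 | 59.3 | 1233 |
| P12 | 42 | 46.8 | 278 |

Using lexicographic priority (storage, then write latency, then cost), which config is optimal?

First maximize storage: best is 42, kept {P1, P5, P12}.
Then minimize write latency: best is 34.0, kept {P1}.

P1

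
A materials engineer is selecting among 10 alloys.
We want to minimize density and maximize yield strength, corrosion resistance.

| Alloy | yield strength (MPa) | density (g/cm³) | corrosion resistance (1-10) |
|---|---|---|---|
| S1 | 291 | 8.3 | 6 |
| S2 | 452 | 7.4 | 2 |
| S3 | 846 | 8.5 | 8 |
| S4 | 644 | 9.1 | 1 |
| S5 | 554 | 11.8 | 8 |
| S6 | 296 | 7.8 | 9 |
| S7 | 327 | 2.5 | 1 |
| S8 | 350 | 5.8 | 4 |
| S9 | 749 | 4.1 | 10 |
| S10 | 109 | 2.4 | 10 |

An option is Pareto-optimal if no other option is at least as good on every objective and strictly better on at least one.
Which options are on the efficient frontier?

S1: dominated by S6 (yield strength 296≥291, density 7.8≤8.3, corrosion resistance 9≥6).
S2: dominated by S9 (yield strength 749≥452, density 4.1≤7.4, corrosion resistance 10≥2).
S3: not dominated (best yield strength).
S4: dominated by S3 (yield strength 846≥644, density 8.5≤9.1, corrosion resistance 8≥1).
S5: dominated by S3 (yield strength 846≥554, density 8.5≤11.8, corrosion resistance 8≥8).
S6: dominated by S9 (yield strength 749≥296, density 4.1≤7.8, corrosion resistance 10≥9).
S7: not dominated.
S8: dominated by S9 (yield strength 749≥350, density 4.1≤5.8, corrosion resistance 10≥4).
S9: not dominated.
S10: not dominated (best density).

S3, S7, S9, S10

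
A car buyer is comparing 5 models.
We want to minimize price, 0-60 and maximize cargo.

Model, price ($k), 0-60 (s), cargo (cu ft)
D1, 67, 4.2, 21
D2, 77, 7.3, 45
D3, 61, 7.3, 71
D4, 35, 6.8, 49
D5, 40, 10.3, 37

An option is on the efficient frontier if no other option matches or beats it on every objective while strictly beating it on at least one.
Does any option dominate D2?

Yes

D3 vs D2: price 61≤77, 0-60 7.3≤7.3, cargo 71≥45 — D3 is at least as good on every objective and strictly better on at least one, so D3 dominates D2.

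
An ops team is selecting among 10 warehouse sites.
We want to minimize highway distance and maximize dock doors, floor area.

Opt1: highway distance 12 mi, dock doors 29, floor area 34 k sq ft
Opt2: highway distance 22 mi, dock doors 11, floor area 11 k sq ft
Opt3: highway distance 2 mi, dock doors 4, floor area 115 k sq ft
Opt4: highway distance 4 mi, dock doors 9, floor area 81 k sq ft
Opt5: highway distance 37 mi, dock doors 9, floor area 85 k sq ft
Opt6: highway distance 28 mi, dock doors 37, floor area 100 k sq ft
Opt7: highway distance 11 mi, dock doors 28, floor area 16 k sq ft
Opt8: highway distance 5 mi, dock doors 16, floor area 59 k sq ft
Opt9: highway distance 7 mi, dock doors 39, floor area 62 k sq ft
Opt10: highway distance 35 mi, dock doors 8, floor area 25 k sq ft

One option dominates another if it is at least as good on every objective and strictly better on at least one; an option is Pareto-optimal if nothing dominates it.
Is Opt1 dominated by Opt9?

Opt9 vs Opt1: highway distance 7≤12, dock doors 39≥29, floor area 62≥34 — Opt9 is at least as good on every objective with at least one strict improvement.

Yes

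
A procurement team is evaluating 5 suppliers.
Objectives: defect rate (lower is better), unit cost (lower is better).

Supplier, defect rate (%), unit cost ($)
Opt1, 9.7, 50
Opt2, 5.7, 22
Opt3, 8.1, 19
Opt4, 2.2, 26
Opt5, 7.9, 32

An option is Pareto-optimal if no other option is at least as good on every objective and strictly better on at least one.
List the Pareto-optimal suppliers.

Opt2, Opt3, Opt4

Opt1: dominated by Opt2 (defect rate 5.7≤9.7, unit cost 22≤50).
Opt2: not dominated.
Opt3: not dominated (best unit cost).
Opt4: not dominated (best defect rate).
Opt5: dominated by Opt2 (defect rate 5.7≤7.9, unit cost 22≤32).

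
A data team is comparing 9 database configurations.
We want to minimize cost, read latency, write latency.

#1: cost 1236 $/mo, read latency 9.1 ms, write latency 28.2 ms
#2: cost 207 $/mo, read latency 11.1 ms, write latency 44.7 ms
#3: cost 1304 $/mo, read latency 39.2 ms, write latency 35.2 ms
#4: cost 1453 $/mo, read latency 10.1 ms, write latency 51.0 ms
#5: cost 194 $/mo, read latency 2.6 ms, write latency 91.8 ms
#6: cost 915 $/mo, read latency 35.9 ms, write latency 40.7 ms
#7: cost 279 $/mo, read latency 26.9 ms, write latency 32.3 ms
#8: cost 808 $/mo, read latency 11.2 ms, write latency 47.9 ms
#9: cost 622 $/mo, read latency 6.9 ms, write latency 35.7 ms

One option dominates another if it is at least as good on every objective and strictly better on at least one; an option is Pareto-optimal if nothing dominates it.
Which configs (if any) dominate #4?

#1, #9

#1: cost 1236≤1453, read latency 9.1≤10.1, write latency 28.2≤51.0 — dominates #4.
#9: cost 622≤1453, read latency 6.9≤10.1, write latency 35.7≤51.0 — dominates #4.
Others (#2, #3, #5, #6, #7, #8) are each worse than #4 on at least one objective.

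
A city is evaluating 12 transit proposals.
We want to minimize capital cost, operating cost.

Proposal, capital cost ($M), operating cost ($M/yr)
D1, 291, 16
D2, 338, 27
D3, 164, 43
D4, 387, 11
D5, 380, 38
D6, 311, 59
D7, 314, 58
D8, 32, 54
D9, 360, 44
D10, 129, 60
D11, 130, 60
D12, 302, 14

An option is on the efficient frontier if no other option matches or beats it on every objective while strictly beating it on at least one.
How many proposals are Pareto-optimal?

5

D1: not dominated.
D2: dominated by D1 (capital cost 291≤338, operating cost 16≤27).
D3: not dominated.
D4: not dominated (best operating cost).
D5: dominated by D1 (capital cost 291≤380, operating cost 16≤38).
D6: dominated by D1 (capital cost 291≤311, operating cost 16≤59).
D7: dominated by D1 (capital cost 291≤314, operating cost 16≤58).
D8: not dominated (best capital cost).
D9: dominated by D1 (capital cost 291≤360, operating cost 16≤44).
D10: dominated by D8 (capital cost 32≤129, operating cost 54≤60).
D11: dominated by D8 (capital cost 32≤130, operating cost 54≤60).
D12: not dominated.
Pareto-optimal: D1, D3, D4, D8, D12 → 5.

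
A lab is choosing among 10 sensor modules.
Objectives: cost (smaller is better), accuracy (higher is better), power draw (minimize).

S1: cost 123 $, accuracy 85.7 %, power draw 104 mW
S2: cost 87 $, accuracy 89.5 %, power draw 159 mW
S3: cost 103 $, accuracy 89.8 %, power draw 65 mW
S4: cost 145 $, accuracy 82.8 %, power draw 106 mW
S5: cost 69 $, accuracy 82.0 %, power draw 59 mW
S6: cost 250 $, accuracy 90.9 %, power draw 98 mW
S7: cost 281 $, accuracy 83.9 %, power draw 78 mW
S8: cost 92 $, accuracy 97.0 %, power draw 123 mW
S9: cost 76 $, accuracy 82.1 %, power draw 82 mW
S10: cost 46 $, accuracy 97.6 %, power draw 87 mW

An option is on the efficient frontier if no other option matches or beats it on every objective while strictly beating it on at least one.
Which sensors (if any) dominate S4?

S1, S3, S10

S1: cost 123≤145, accuracy 85.7≥82.8, power draw 104≤106 — dominates S4.
S3: cost 103≤145, accuracy 89.8≥82.8, power draw 65≤106 — dominates S4.
S10: cost 46≤145, accuracy 97.6≥82.8, power draw 87≤106 — dominates S4.
Others (S2, S5, S6, S7, S8, S9) are each worse than S4 on at least one objective.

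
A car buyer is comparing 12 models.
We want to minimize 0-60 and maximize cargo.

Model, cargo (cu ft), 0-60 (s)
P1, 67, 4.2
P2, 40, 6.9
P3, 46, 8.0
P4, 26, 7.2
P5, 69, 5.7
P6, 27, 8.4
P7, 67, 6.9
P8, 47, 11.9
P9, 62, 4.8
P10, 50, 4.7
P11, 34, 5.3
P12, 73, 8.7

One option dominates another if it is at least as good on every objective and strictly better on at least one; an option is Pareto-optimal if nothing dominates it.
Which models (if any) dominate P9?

P1

P1: cargo 67≥62, 0-60 4.2≤4.8 — dominates P9.
Others (P2, P3, P4, P5, P6, P7, P8, P10, P11, P12) are each worse than P9 on at least one objective.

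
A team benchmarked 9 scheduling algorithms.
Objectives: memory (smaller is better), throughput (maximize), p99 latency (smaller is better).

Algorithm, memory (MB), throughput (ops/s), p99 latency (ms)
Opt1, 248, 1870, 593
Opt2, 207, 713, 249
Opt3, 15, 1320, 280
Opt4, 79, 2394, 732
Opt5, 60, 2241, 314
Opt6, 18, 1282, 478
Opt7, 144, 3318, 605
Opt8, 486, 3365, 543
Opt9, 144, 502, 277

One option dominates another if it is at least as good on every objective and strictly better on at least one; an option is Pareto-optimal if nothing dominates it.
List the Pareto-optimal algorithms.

Opt1: dominated by Opt5 (memory 60≤248, throughput 2241≥1870, p99 latency 314≤593).
Opt2: not dominated (best p99 latency).
Opt3: not dominated (best memory).
Opt4: not dominated.
Opt5: not dominated.
Opt6: dominated by Opt3 (memory 15≤18, throughput 1320≥1282, p99 latency 280≤478).
Opt7: not dominated.
Opt8: not dominated (best throughput).
Opt9: not dominated.

Opt2, Opt3, Opt4, Opt5, Opt7, Opt8, Opt9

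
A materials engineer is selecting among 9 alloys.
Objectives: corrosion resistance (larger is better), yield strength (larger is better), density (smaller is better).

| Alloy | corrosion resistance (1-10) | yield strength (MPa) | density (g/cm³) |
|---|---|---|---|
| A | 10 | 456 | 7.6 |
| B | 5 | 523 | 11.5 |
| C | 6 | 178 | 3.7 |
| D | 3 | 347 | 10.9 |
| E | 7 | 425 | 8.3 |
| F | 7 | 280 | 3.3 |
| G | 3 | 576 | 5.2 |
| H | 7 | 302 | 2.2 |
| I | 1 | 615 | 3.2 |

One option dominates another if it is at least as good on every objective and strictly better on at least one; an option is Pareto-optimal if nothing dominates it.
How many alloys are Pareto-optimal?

5

A: not dominated (best corrosion resistance).
B: not dominated.
C: dominated by F (corrosion resistance 7≥6, yield strength 280≥178, density 3.3≤3.7).
D: dominated by A (corrosion resistance 10≥3, yield strength 456≥347, density 7.6≤10.9).
E: dominated by A (corrosion resistance 10≥7, yield strength 456≥425, density 7.6≤8.3).
F: dominated by H (corrosion resistance 7≥7, yield strength 302≥280, density 2.2≤3.3).
G: not dominated.
H: not dominated (best density).
I: not dominated (best yield strength).
Pareto-optimal: A, B, G, H, I → 5.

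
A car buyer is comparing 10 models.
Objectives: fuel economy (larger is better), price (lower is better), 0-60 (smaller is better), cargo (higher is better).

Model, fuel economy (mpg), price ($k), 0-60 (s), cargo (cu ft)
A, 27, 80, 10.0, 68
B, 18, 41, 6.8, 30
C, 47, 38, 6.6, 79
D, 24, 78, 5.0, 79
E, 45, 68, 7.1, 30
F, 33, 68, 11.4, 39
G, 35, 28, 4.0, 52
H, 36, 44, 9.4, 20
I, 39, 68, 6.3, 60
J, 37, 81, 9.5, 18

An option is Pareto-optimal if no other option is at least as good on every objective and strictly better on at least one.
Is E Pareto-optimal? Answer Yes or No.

No

C vs E: fuel economy 47≥45, price 38≤68, 0-60 6.6≤7.1, cargo 79≥30 — C is at least as good on every objective and strictly better on at least one, so C dominates E.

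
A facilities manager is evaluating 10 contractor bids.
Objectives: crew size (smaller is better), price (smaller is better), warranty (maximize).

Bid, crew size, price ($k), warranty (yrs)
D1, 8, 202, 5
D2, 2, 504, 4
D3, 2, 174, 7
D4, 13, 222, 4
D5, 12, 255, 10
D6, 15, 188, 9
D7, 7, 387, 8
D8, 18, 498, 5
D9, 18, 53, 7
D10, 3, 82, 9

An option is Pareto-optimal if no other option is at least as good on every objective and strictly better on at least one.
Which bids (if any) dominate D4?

D1: crew size 8≤13, price 202≤222, warranty 5≥4 — dominates D4.
D3: crew size 2≤13, price 174≤222, warranty 7≥4 — dominates D4.
D10: crew size 3≤13, price 82≤222, warranty 9≥4 — dominates D4.
Others (D2, D5, D6, D7, D8, D9) are each worse than D4 on at least one objective.

D1, D3, D10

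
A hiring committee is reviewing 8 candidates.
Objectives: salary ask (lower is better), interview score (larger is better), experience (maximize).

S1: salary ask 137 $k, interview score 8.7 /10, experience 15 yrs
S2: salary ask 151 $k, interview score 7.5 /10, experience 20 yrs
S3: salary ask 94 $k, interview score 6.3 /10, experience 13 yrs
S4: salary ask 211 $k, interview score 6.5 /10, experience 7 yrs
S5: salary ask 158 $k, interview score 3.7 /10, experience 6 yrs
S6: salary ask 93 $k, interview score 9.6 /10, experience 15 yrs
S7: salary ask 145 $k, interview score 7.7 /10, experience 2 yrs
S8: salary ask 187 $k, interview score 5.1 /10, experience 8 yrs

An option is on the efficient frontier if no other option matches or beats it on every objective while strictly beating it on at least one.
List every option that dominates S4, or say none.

S1, S2, S6

S1: salary ask 137≤211, interview score 8.7≥6.5, experience 15≥7 — dominates S4.
S2: salary ask 151≤211, interview score 7.5≥6.5, experience 20≥7 — dominates S4.
S6: salary ask 93≤211, interview score 9.6≥6.5, experience 15≥7 — dominates S4.
Others (S3, S5, S7, S8) are each worse than S4 on at least one objective.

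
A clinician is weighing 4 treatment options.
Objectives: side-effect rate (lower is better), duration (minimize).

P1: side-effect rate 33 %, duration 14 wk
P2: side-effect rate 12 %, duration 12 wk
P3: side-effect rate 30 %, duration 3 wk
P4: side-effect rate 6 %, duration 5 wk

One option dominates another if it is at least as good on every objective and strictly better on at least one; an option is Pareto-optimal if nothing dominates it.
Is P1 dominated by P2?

Yes

P2 vs P1: side-effect rate 12≤33, duration 12≤14 — P2 is at least as good on every objective with at least one strict improvement.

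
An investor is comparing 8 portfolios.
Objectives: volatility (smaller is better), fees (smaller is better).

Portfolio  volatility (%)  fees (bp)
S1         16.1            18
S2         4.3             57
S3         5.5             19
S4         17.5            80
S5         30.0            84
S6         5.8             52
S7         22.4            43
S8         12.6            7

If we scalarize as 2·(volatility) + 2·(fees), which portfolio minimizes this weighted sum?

S8

S1: 2·16.1 + 2·18 = 68.2
S2: 2·4.3 + 2·57 = 122.6
S3: 2·5.5 + 2·19 = 49.0
S4: 2·17.5 + 2·80 = 195.0
S5: 2·30.0 + 2·84 = 228.0
S6: 2·5.8 + 2·52 = 115.6
S7: 2·22.4 + 2·43 = 130.8
S8: 2·12.6 + 2·7 = 39.2
Lowest: S8 at 39.2.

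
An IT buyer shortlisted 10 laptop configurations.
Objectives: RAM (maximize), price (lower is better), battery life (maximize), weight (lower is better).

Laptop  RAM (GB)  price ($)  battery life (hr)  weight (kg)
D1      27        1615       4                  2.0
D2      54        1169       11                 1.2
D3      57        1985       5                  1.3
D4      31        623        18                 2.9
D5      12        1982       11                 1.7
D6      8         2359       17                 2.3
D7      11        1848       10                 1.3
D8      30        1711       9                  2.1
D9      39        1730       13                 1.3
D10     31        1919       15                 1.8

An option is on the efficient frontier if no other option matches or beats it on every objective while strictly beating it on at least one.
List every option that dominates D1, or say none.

D2: RAM 54≥27, price 1169≤1615, battery life 11≥4, weight 1.2≤2.0 — dominates D1.
Others (D3, D4, D5, D6, D7, D8, D9, D10) are each worse than D1 on at least one objective.

D2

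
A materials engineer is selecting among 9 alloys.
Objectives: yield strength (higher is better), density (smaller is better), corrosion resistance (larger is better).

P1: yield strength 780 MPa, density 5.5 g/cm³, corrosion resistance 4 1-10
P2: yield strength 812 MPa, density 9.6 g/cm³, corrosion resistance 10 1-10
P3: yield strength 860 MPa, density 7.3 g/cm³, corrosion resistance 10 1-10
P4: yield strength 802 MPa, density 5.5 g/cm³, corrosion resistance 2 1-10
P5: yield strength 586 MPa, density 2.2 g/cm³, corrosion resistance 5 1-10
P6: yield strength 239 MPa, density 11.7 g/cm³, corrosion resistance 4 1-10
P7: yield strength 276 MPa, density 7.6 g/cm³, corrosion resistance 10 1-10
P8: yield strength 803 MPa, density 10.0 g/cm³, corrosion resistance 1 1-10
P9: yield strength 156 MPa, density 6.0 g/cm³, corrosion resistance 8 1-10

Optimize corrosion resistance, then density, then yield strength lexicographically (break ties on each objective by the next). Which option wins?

First maximize corrosion resistance: best is 10, kept {P2, P3, P7}.
Then minimize density: best is 7.3, kept {P3}.

P3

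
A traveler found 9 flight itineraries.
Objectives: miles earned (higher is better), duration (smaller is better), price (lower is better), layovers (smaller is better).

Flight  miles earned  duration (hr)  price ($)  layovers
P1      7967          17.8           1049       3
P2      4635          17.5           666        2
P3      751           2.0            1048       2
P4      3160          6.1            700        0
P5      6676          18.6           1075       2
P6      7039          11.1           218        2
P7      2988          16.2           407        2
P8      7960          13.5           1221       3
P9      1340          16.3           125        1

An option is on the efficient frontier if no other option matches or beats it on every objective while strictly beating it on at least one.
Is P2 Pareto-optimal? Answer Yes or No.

P6 vs P2: miles earned 7039≥4635, duration 11.1≤17.5, price 218≤666, layovers 2≤2 — P6 is at least as good on every objective and strictly better on at least one, so P6 dominates P2.

No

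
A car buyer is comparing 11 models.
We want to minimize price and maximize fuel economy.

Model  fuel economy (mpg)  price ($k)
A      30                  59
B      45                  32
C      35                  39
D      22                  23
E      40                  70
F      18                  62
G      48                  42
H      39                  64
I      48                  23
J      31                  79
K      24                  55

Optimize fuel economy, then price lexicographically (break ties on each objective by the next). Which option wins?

I

First maximize fuel economy: best is 48, kept {G, I}.
Then minimize price: best is 23, kept {I}.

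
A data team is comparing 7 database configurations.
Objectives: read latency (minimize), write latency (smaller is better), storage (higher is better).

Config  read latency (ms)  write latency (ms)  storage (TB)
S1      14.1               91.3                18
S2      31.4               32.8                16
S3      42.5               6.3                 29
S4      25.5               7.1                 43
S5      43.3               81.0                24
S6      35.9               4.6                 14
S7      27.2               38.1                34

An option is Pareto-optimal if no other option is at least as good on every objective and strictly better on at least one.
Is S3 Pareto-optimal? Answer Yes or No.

Yes

S1: worse on write latency (91.3 vs 6.3).
S2: worse on write latency (32.8 vs 6.3).
S4: worse on write latency (7.1 vs 6.3).
S5: worse on read latency (43.3 vs 42.5).
S6: worse on storage (14 vs 29).
S7: worse on write latency (38.1 vs 6.3).
No option is at least as good as S3 on every objective and strictly better on one.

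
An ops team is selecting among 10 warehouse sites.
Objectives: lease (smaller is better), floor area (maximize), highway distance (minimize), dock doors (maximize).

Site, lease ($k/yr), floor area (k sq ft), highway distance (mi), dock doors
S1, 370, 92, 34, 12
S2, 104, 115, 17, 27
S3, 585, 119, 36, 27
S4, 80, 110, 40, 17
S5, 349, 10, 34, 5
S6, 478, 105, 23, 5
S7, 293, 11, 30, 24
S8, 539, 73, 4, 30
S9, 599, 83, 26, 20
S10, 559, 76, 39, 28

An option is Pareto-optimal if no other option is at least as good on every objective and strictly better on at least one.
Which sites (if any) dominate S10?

none

S1: worse on dock doors (12 vs 28).
S2: worse on dock doors (27 vs 28).
S3: worse on lease (585 vs 559).
S4: worse on highway distance (40 vs 39).
S5: worse on floor area (10 vs 76).
S6: worse on dock doors (5 vs 28).
S7: worse on floor area (11 vs 76).
S8: worse on floor area (73 vs 76).
S9: worse on lease (599 vs 559).
No option dominates S10.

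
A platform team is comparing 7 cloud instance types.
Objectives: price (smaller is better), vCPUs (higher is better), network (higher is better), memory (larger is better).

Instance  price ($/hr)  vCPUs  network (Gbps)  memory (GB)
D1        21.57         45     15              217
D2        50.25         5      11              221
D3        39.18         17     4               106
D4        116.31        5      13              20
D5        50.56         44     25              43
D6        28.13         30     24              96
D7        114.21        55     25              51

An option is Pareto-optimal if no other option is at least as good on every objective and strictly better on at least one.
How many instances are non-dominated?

D1: not dominated (best price).
D2: not dominated (best memory).
D3: dominated by D1 (price 21.57≤39.18, vCPUs 45≥17, network 15≥4, memory 217≥106).
D4: dominated by D1 (price 21.57≤116.31, vCPUs 45≥5, network 15≥13, memory 217≥20).
D5: not dominated.
D6: not dominated.
D7: not dominated (best vCPUs).
Pareto-optimal: D1, D2, D5, D6, D7 → 5.

5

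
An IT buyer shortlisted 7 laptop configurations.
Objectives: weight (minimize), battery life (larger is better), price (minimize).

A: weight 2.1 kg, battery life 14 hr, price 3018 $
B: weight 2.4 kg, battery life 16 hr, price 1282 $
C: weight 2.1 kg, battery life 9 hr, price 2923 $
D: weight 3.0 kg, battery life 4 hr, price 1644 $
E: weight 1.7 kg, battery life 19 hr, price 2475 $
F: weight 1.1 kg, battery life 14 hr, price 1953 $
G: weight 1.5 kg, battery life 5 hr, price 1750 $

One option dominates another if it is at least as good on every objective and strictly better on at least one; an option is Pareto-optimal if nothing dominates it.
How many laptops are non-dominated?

A: dominated by E (weight 1.7≤2.1, battery life 19≥14, price 2475≤3018).
B: not dominated (best price).
C: dominated by E (weight 1.7≤2.1, battery life 19≥9, price 2475≤2923).
D: dominated by B (weight 2.4≤3.0, battery life 16≥4, price 1282≤1644).
E: not dominated (best battery life).
F: not dominated (best weight).
G: not dominated.
Pareto-optimal: B, E, F, G → 4.

4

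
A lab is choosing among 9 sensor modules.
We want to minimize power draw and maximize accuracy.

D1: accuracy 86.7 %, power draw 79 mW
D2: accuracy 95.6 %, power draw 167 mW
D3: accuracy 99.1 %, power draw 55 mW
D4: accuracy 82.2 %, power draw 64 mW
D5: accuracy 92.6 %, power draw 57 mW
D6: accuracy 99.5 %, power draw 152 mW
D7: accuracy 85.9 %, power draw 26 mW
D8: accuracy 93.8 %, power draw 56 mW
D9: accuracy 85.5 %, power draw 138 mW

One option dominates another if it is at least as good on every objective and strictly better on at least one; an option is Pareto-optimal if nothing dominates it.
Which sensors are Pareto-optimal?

D3, D6, D7

D1: dominated by D3 (accuracy 99.1≥86.7, power draw 55≤79).
D2: dominated by D3 (accuracy 99.1≥95.6, power draw 55≤167).
D3: not dominated.
D4: dominated by D3 (accuracy 99.1≥82.2, power draw 55≤64).
D5: dominated by D3 (accuracy 99.1≥92.6, power draw 55≤57).
D6: not dominated (best accuracy).
D7: not dominated (best power draw).
D8: dominated by D3 (accuracy 99.1≥93.8, power draw 55≤56).
D9: dominated by D1 (accuracy 86.7≥85.5, power draw 79≤138).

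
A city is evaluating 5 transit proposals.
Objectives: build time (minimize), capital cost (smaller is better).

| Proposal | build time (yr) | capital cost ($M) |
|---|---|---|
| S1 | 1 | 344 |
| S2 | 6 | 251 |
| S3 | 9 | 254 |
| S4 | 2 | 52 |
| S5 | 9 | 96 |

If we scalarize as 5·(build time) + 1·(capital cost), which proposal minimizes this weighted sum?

S1: 5·1 + 1·344 = 349
S2: 5·6 + 1·251 = 281
S3: 5·9 + 1·254 = 299
S4: 5·2 + 1·52 = 62
S5: 5·9 + 1·96 = 141
Lowest: S4 at 62.

S4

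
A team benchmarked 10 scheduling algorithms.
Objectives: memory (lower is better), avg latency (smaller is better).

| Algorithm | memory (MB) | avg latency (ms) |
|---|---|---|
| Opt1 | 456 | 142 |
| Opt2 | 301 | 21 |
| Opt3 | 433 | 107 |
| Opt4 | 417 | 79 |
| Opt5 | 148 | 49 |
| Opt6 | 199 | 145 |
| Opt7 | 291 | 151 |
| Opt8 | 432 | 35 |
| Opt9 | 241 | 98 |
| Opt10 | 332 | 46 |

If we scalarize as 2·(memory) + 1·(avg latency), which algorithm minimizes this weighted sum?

Opt5

Opt1: 2·456 + 1·142 = 1054
Opt2: 2·301 + 1·21 = 623
Opt3: 2·433 + 1·107 = 973
Opt4: 2·417 + 1·79 = 913
Opt5: 2·148 + 1·49 = 345
Opt6: 2·199 + 1·145 = 543
Opt7: 2·291 + 1·151 = 733
Opt8: 2·432 + 1·35 = 899
Opt9: 2·241 + 1·98 = 580
Opt10: 2·332 + 1·46 = 710
Lowest: Opt5 at 345.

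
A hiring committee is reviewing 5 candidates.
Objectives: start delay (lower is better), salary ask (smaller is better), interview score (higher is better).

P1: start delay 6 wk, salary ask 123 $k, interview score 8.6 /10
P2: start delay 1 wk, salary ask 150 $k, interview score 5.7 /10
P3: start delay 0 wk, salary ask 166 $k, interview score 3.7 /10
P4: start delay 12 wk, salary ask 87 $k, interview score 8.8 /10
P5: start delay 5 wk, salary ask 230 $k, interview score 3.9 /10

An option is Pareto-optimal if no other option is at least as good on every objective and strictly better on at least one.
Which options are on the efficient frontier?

P1: not dominated.
P2: not dominated.
P3: not dominated (best start delay).
P4: not dominated (best salary ask).
P5: dominated by P2 (start delay 1≤5, salary ask 150≤230, interview score 5.7≥3.9).

P1, P2, P3, P4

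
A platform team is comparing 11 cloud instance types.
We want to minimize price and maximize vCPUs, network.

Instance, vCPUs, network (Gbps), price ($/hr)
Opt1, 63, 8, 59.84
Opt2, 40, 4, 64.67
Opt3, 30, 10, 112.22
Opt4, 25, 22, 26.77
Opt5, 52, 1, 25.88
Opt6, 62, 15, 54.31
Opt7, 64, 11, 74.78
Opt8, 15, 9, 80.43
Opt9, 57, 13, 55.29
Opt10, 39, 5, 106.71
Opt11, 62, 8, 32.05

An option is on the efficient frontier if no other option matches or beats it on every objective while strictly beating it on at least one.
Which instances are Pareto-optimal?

Opt1: not dominated.
Opt2: dominated by Opt1 (vCPUs 63≥40, network 8≥4, price 59.84≤64.67).
Opt3: dominated by Opt6 (vCPUs 62≥30, network 15≥10, price 54.31≤112.22).
Opt4: not dominated (best network).
Opt5: not dominated (best price).
Opt6: not dominated.
Opt7: not dominated (best vCPUs).
Opt8: dominated by Opt4 (vCPUs 25≥15, network 22≥9, price 26.77≤80.43).
Opt9: dominated by Opt6 (vCPUs 62≥57, network 15≥13, price 54.31≤55.29).
Opt10: dominated by Opt1 (vCPUs 63≥39, network 8≥5, price 59.84≤106.71).
Opt11: not dominated.

Opt1, Opt4, Opt5, Opt6, Opt7, Opt11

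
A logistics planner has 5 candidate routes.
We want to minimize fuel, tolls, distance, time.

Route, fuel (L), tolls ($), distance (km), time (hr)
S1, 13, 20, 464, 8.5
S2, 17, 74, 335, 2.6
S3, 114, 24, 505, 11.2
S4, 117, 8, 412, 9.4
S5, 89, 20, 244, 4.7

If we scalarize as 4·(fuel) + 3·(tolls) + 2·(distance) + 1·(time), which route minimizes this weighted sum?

S1: 4·13 + 3·20 + 2·464 + 1·8.5 = 1048.5
S2: 4·17 + 3·74 + 2·335 + 1·2.6 = 962.6
S3: 4·114 + 3·24 + 2·505 + 1·11.2 = 1549.2
S4: 4·117 + 3·8 + 2·412 + 1·9.4 = 1325.4
S5: 4·89 + 3·20 + 2·244 + 1·4.7 = 908.7
Lowest: S5 at 908.7.

S5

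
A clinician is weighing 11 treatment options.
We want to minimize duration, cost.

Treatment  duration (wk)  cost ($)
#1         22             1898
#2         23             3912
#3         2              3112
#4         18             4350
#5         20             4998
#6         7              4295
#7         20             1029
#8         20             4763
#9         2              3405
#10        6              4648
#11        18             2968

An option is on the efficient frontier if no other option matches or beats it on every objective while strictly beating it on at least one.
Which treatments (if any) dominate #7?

none

#1: worse on duration (22 vs 20).
#2: worse on duration (23 vs 20).
#3: worse on cost (3112 vs 1029).
#4: worse on cost (4350 vs 1029).
#5: worse on cost (4998 vs 1029).
#6: worse on cost (4295 vs 1029).
#8: worse on cost (4763 vs 1029).
#9: worse on cost (3405 vs 1029).
#10: worse on cost (4648 vs 1029).
#11: worse on cost (2968 vs 1029).
No option dominates #7.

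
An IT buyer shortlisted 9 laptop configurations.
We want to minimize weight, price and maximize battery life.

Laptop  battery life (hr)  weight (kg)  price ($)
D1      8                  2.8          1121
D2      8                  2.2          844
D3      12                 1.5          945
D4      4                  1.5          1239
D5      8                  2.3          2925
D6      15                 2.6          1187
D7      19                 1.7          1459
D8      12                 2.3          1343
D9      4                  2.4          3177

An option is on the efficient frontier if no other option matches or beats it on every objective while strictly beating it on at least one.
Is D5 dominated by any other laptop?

D2 vs D5: battery life 8≥8, weight 2.2≤2.3, price 844≤2925 — D2 is at least as good on every objective and strictly better on at least one, so D2 dominates D5.

Yes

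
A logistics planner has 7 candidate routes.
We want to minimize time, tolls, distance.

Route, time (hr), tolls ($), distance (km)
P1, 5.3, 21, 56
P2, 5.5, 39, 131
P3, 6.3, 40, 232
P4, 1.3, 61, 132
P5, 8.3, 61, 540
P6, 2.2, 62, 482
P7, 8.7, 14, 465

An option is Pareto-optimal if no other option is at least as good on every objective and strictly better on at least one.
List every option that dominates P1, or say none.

P2: worse on time (5.5 vs 5.3).
P3: worse on time (6.3 vs 5.3).
P4: worse on tolls (61 vs 21).
P5: worse on time (8.3 vs 5.3).
P6: worse on tolls (62 vs 21).
P7: worse on time (8.7 vs 5.3).
No option dominates P1.

none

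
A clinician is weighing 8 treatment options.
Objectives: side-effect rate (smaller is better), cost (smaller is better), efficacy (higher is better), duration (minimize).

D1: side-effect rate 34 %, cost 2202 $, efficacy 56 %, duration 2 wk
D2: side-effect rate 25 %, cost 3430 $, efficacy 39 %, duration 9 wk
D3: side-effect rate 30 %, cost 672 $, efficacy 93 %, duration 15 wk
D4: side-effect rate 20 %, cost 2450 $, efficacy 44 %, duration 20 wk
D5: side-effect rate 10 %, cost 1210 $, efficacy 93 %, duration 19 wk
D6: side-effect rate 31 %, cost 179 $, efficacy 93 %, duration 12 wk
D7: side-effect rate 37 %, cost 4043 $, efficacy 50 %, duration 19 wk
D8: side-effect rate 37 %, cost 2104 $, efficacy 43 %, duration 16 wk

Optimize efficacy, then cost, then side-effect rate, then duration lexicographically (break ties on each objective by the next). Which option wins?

First maximize efficacy: best is 93, kept {D3, D5, D6}.
Then minimize cost: best is 179, kept {D6}.

D6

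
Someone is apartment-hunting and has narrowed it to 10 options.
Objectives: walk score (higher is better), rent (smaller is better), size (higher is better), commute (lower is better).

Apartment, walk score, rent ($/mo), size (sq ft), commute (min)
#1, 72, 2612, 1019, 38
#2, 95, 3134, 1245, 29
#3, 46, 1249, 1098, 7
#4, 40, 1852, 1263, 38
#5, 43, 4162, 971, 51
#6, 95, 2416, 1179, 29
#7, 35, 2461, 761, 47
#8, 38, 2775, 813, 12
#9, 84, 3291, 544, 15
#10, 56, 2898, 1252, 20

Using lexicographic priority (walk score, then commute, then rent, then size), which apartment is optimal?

First maximize walk score: best is 95, kept {#2, #6}.
Then minimize commute: best is 29, kept {#2, #6}.
Then minimize rent: best is 2416, kept {#6}.

#6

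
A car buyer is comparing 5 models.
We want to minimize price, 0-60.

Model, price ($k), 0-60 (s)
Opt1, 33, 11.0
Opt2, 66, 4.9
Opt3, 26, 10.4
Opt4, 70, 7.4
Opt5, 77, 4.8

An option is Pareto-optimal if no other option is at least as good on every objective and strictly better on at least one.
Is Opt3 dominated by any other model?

Opt1: worse on price (33 vs 26).
Opt2: worse on price (66 vs 26).
Opt4: worse on price (70 vs 26).
Opt5: worse on price (77 vs 26).
No option is at least as good as Opt3 on every objective and strictly better on one.

No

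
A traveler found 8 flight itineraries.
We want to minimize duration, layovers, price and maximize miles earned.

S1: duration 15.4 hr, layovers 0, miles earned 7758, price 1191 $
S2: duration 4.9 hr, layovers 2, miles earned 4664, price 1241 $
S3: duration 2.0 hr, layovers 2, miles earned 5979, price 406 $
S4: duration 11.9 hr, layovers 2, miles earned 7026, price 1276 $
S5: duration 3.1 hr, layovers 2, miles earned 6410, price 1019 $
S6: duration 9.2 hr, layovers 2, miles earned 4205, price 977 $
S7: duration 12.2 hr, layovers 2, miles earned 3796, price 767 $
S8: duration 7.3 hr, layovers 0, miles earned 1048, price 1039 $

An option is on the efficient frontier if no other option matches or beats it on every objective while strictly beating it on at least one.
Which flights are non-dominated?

S1: not dominated (best miles earned).
S2: dominated by S3 (duration 2.0≤4.9, layovers 2≤2, miles earned 5979≥4664, price 406≤1241).
S3: not dominated (best duration).
S4: not dominated.
S5: not dominated.
S6: dominated by S3 (duration 2.0≤9.2, layovers 2≤2, miles earned 5979≥4205, price 406≤977).
S7: dominated by S3 (duration 2.0≤12.2, layovers 2≤2, miles earned 5979≥3796, price 406≤767).
S8: not dominated.

S1, S3, S4, S5, S8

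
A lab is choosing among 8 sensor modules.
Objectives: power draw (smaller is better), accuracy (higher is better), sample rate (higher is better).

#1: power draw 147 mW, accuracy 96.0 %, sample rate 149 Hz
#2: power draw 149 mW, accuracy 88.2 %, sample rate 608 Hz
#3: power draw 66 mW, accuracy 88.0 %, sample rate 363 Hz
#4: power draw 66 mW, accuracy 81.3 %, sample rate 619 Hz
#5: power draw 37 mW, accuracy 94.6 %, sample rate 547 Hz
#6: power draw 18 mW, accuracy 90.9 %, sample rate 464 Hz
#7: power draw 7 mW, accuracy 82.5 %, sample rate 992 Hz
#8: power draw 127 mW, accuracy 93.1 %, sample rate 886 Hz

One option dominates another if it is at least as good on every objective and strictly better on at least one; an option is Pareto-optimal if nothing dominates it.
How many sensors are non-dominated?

5

#1: not dominated (best accuracy).
#2: dominated by #8 (power draw 127≤149, accuracy 93.1≥88.2, sample rate 886≥608).
#3: dominated by #5 (power draw 37≤66, accuracy 94.6≥88.0, sample rate 547≥363).
#4: dominated by #7 (power draw 7≤66, accuracy 82.5≥81.3, sample rate 992≥619).
#5: not dominated.
#6: not dominated.
#7: not dominated (best power draw).
#8: not dominated.
Pareto-optimal: #1, #5, #6, #7, #8 → 5.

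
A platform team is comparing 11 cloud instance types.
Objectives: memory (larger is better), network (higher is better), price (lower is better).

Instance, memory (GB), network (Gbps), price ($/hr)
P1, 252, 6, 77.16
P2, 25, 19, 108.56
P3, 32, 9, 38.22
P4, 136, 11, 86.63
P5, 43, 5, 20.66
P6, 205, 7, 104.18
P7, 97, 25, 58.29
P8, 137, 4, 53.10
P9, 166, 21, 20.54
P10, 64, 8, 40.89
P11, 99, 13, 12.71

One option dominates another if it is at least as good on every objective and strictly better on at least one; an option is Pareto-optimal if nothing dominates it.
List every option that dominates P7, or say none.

P1: worse on network (6 vs 25).
P2: worse on memory (25 vs 97).
P3: worse on memory (32 vs 97).
P4: worse on network (11 vs 25).
P5: worse on memory (43 vs 97).
P6: worse on network (7 vs 25).
P8: worse on network (4 vs 25).
P9: worse on network (21 vs 25).
P10: worse on memory (64 vs 97).
P11: worse on network (13 vs 25).
No option dominates P7.

none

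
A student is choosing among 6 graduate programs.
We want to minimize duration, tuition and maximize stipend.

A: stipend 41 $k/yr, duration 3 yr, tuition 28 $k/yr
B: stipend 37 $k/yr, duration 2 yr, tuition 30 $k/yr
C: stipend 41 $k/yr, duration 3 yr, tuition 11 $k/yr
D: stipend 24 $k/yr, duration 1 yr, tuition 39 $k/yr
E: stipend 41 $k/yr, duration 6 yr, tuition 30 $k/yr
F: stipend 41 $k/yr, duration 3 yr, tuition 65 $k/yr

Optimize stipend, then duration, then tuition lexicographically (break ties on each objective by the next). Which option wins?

First maximize stipend: best is 41, kept {A, C, E, F}.
Then minimize duration: best is 3, kept {A, C, F}.
Then minimize tuition: best is 11, kept {C}.

C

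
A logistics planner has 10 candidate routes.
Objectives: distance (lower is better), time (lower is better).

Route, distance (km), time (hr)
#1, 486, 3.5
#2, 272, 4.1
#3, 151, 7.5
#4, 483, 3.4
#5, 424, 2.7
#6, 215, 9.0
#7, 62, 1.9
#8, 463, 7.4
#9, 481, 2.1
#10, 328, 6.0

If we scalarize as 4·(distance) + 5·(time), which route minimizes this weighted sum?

#7

#1: 4·486 + 5·3.5 = 1961.5
#2: 4·272 + 5·4.1 = 1108.5
#3: 4·151 + 5·7.5 = 641.5
#4: 4·483 + 5·3.4 = 1949.0
#5: 4·424 + 5·2.7 = 1709.5
#6: 4·215 + 5·9.0 = 905.0
#7: 4·62 + 5·1.9 = 257.5
#8: 4·463 + 5·7.4 = 1889.0
#9: 4·481 + 5·2.1 = 1934.5
#10: 4·328 + 5·6.0 = 1342.0
Lowest: #7 at 257.5.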